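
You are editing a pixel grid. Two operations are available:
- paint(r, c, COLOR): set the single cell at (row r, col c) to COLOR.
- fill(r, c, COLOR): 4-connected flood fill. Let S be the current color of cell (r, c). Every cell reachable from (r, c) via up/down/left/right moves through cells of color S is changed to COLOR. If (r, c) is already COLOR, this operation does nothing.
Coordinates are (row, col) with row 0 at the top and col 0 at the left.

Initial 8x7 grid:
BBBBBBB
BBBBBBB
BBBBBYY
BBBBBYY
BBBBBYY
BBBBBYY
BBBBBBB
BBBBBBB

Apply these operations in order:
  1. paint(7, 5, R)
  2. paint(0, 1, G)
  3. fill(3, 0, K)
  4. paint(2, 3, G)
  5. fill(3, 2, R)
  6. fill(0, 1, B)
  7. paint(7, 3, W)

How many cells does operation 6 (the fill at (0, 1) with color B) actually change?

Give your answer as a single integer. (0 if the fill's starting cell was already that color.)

After op 1 paint(7,5,R):
BBBBBBB
BBBBBBB
BBBBBYY
BBBBBYY
BBBBBYY
BBBBBYY
BBBBBBB
BBBBBRB
After op 2 paint(0,1,G):
BGBBBBB
BBBBBBB
BBBBBYY
BBBBBYY
BBBBBYY
BBBBBYY
BBBBBBB
BBBBBRB
After op 3 fill(3,0,K) [46 cells changed]:
KGKKKKK
KKKKKKK
KKKKKYY
KKKKKYY
KKKKKYY
KKKKKYY
KKKKKKK
KKKKKRK
After op 4 paint(2,3,G):
KGKKKKK
KKKKKKK
KKKGKYY
KKKKKYY
KKKKKYY
KKKKKYY
KKKKKKK
KKKKKRK
After op 5 fill(3,2,R) [45 cells changed]:
RGRRRRR
RRRRRRR
RRRGRYY
RRRRRYY
RRRRRYY
RRRRRYY
RRRRRRR
RRRRRRR
After op 6 fill(0,1,B) [1 cells changed]:
RBRRRRR
RRRRRRR
RRRGRYY
RRRRRYY
RRRRRYY
RRRRRYY
RRRRRRR
RRRRRRR

Answer: 1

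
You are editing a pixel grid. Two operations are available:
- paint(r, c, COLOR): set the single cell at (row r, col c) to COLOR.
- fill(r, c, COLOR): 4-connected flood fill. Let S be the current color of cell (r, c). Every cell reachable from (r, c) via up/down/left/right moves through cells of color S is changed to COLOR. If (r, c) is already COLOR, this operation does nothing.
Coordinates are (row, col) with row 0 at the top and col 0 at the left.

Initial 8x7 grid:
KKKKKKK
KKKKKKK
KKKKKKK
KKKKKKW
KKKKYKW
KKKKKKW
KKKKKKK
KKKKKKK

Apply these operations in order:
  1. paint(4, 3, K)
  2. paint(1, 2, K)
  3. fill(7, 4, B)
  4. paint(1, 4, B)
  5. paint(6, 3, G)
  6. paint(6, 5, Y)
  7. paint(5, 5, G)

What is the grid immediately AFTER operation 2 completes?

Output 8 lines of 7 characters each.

After op 1 paint(4,3,K):
KKKKKKK
KKKKKKK
KKKKKKK
KKKKKKW
KKKKYKW
KKKKKKW
KKKKKKK
KKKKKKK
After op 2 paint(1,2,K):
KKKKKKK
KKKKKKK
KKKKKKK
KKKKKKW
KKKKYKW
KKKKKKW
KKKKKKK
KKKKKKK

Answer: KKKKKKK
KKKKKKK
KKKKKKK
KKKKKKW
KKKKYKW
KKKKKKW
KKKKKKK
KKKKKKK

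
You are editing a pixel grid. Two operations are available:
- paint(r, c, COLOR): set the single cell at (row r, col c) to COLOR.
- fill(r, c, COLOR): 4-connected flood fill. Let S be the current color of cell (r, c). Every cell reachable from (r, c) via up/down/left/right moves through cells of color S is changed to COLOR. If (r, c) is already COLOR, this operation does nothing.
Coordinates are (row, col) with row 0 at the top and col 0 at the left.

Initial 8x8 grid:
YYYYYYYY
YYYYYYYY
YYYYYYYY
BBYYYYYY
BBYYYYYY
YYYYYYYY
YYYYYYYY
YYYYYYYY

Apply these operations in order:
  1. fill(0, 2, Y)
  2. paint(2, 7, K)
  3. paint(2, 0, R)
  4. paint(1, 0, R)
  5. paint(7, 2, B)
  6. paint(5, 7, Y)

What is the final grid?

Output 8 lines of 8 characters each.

After op 1 fill(0,2,Y) [0 cells changed]:
YYYYYYYY
YYYYYYYY
YYYYYYYY
BBYYYYYY
BBYYYYYY
YYYYYYYY
YYYYYYYY
YYYYYYYY
After op 2 paint(2,7,K):
YYYYYYYY
YYYYYYYY
YYYYYYYK
BBYYYYYY
BBYYYYYY
YYYYYYYY
YYYYYYYY
YYYYYYYY
After op 3 paint(2,0,R):
YYYYYYYY
YYYYYYYY
RYYYYYYK
BBYYYYYY
BBYYYYYY
YYYYYYYY
YYYYYYYY
YYYYYYYY
After op 4 paint(1,0,R):
YYYYYYYY
RYYYYYYY
RYYYYYYK
BBYYYYYY
BBYYYYYY
YYYYYYYY
YYYYYYYY
YYYYYYYY
After op 5 paint(7,2,B):
YYYYYYYY
RYYYYYYY
RYYYYYYK
BBYYYYYY
BBYYYYYY
YYYYYYYY
YYYYYYYY
YYBYYYYY
After op 6 paint(5,7,Y):
YYYYYYYY
RYYYYYYY
RYYYYYYK
BBYYYYYY
BBYYYYYY
YYYYYYYY
YYYYYYYY
YYBYYYYY

Answer: YYYYYYYY
RYYYYYYY
RYYYYYYK
BBYYYYYY
BBYYYYYY
YYYYYYYY
YYYYYYYY
YYBYYYYY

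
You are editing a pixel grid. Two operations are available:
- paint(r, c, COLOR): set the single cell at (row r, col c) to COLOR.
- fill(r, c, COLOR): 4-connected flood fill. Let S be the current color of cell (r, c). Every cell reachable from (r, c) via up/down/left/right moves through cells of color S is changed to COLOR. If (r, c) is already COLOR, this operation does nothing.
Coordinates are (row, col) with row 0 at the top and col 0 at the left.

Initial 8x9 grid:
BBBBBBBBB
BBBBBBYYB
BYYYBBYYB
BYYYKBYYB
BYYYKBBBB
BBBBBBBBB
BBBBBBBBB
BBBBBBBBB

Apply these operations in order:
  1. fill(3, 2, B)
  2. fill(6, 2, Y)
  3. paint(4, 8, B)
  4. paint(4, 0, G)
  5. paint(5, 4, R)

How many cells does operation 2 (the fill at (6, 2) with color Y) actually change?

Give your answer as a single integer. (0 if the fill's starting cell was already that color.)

After op 1 fill(3,2,B) [9 cells changed]:
BBBBBBBBB
BBBBBBYYB
BBBBBBYYB
BBBBKBYYB
BBBBKBBBB
BBBBBBBBB
BBBBBBBBB
BBBBBBBBB
After op 2 fill(6,2,Y) [64 cells changed]:
YYYYYYYYY
YYYYYYYYY
YYYYYYYYY
YYYYKYYYY
YYYYKYYYY
YYYYYYYYY
YYYYYYYYY
YYYYYYYYY

Answer: 64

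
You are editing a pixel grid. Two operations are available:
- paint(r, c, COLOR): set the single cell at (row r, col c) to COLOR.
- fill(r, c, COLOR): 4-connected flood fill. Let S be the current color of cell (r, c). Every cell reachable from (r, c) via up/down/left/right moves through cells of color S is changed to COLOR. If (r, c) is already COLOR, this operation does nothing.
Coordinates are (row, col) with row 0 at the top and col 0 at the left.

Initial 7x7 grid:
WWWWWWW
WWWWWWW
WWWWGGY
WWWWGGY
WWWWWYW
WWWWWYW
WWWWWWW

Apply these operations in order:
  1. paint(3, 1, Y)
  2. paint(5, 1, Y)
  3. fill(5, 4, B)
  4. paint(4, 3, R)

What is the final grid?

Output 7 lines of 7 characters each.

After op 1 paint(3,1,Y):
WWWWWWW
WWWWWWW
WWWWGGY
WYWWGGY
WWWWWYW
WWWWWYW
WWWWWWW
After op 2 paint(5,1,Y):
WWWWWWW
WWWWWWW
WWWWGGY
WYWWGGY
WWWWWYW
WYWWWYW
WWWWWWW
After op 3 fill(5,4,B) [39 cells changed]:
BBBBBBB
BBBBBBB
BBBBGGY
BYBBGGY
BBBBBYB
BYBBBYB
BBBBBBB
After op 4 paint(4,3,R):
BBBBBBB
BBBBBBB
BBBBGGY
BYBBGGY
BBBRBYB
BYBBBYB
BBBBBBB

Answer: BBBBBBB
BBBBBBB
BBBBGGY
BYBBGGY
BBBRBYB
BYBBBYB
BBBBBBB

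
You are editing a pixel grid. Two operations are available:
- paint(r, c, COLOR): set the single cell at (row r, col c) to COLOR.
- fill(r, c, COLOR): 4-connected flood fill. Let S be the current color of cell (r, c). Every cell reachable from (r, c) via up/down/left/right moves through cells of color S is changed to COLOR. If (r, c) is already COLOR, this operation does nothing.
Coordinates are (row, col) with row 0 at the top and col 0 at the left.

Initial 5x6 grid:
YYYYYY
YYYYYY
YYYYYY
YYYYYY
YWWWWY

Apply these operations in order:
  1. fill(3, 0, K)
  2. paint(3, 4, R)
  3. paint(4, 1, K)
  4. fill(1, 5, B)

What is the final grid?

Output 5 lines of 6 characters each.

Answer: BBBBBB
BBBBBB
BBBBBB
BBBBRB
BBWWWB

Derivation:
After op 1 fill(3,0,K) [26 cells changed]:
KKKKKK
KKKKKK
KKKKKK
KKKKKK
KWWWWK
After op 2 paint(3,4,R):
KKKKKK
KKKKKK
KKKKKK
KKKKRK
KWWWWK
After op 3 paint(4,1,K):
KKKKKK
KKKKKK
KKKKKK
KKKKRK
KKWWWK
After op 4 fill(1,5,B) [26 cells changed]:
BBBBBB
BBBBBB
BBBBBB
BBBBRB
BBWWWB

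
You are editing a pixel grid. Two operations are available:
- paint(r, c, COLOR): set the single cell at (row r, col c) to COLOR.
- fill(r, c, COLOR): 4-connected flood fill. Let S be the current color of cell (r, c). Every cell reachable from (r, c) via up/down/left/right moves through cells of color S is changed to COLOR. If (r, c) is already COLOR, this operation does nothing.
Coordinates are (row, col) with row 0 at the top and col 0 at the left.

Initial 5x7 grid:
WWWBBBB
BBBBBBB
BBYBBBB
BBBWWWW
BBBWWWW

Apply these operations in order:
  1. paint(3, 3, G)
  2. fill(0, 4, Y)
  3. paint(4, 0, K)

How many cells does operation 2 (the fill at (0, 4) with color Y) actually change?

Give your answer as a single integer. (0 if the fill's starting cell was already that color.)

Answer: 23

Derivation:
After op 1 paint(3,3,G):
WWWBBBB
BBBBBBB
BBYBBBB
BBBGWWW
BBBWWWW
After op 2 fill(0,4,Y) [23 cells changed]:
WWWYYYY
YYYYYYY
YYYYYYY
YYYGWWW
YYYWWWW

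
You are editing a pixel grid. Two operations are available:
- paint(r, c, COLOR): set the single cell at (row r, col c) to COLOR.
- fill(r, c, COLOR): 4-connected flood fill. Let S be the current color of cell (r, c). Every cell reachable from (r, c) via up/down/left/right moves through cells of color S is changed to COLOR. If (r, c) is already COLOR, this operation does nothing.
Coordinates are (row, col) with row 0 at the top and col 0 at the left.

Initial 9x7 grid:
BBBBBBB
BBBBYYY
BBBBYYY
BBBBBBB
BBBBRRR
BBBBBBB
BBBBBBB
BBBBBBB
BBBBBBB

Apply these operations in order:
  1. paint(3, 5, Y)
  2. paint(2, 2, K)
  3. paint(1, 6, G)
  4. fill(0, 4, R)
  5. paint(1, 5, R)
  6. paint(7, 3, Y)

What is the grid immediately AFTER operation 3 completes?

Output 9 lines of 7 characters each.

After op 1 paint(3,5,Y):
BBBBBBB
BBBBYYY
BBBBYYY
BBBBBYB
BBBBRRR
BBBBBBB
BBBBBBB
BBBBBBB
BBBBBBB
After op 2 paint(2,2,K):
BBBBBBB
BBBBYYY
BBKBYYY
BBBBBYB
BBBBRRR
BBBBBBB
BBBBBBB
BBBBBBB
BBBBBBB
After op 3 paint(1,6,G):
BBBBBBB
BBBBYYG
BBKBYYY
BBBBBYB
BBBBRRR
BBBBBBB
BBBBBBB
BBBBBBB
BBBBBBB

Answer: BBBBBBB
BBBBYYG
BBKBYYY
BBBBBYB
BBBBRRR
BBBBBBB
BBBBBBB
BBBBBBB
BBBBBBB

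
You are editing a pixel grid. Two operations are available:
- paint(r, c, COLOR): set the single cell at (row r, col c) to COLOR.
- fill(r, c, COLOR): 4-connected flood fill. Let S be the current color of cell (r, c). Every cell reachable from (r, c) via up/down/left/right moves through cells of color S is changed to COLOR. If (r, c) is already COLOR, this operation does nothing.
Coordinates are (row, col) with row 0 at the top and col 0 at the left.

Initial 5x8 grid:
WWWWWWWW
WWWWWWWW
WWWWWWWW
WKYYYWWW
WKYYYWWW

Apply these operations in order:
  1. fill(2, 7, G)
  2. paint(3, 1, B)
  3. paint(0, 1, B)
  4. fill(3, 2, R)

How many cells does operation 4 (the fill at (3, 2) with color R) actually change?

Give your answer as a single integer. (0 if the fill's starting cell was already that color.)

After op 1 fill(2,7,G) [32 cells changed]:
GGGGGGGG
GGGGGGGG
GGGGGGGG
GKYYYGGG
GKYYYGGG
After op 2 paint(3,1,B):
GGGGGGGG
GGGGGGGG
GGGGGGGG
GBYYYGGG
GKYYYGGG
After op 3 paint(0,1,B):
GBGGGGGG
GGGGGGGG
GGGGGGGG
GBYYYGGG
GKYYYGGG
After op 4 fill(3,2,R) [6 cells changed]:
GBGGGGGG
GGGGGGGG
GGGGGGGG
GBRRRGGG
GKRRRGGG

Answer: 6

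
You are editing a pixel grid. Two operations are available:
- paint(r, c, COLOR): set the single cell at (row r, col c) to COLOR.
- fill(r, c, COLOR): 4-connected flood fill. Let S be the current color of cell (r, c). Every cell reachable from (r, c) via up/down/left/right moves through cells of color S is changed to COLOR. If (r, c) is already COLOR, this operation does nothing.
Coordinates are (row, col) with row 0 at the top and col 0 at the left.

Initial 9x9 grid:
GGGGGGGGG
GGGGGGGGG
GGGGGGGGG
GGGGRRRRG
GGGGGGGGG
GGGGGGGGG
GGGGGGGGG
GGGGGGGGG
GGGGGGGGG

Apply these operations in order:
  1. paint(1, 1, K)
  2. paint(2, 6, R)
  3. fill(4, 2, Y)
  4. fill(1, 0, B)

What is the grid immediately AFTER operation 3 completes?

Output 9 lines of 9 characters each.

After op 1 paint(1,1,K):
GGGGGGGGG
GKGGGGGGG
GGGGGGGGG
GGGGRRRRG
GGGGGGGGG
GGGGGGGGG
GGGGGGGGG
GGGGGGGGG
GGGGGGGGG
After op 2 paint(2,6,R):
GGGGGGGGG
GKGGGGGGG
GGGGGGRGG
GGGGRRRRG
GGGGGGGGG
GGGGGGGGG
GGGGGGGGG
GGGGGGGGG
GGGGGGGGG
After op 3 fill(4,2,Y) [75 cells changed]:
YYYYYYYYY
YKYYYYYYY
YYYYYYRYY
YYYYRRRRY
YYYYYYYYY
YYYYYYYYY
YYYYYYYYY
YYYYYYYYY
YYYYYYYYY

Answer: YYYYYYYYY
YKYYYYYYY
YYYYYYRYY
YYYYRRRRY
YYYYYYYYY
YYYYYYYYY
YYYYYYYYY
YYYYYYYYY
YYYYYYYYY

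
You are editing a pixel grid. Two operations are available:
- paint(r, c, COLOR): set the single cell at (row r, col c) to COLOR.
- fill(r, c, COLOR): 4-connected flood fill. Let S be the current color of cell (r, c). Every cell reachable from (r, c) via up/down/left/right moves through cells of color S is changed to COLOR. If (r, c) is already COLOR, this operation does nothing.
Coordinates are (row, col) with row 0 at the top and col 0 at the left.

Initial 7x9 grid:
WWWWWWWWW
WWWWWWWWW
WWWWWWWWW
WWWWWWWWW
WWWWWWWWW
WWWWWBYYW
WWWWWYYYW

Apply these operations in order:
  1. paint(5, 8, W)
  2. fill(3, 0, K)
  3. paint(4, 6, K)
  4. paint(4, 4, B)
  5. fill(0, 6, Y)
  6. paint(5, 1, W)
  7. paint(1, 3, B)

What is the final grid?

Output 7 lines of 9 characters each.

Answer: YYYYYYYYY
YYYBYYYYY
YYYYYYYYY
YYYYYYYYY
YYYYBYYYY
YWYYYBYYY
YYYYYYYYY

Derivation:
After op 1 paint(5,8,W):
WWWWWWWWW
WWWWWWWWW
WWWWWWWWW
WWWWWWWWW
WWWWWWWWW
WWWWWBYYW
WWWWWYYYW
After op 2 fill(3,0,K) [57 cells changed]:
KKKKKKKKK
KKKKKKKKK
KKKKKKKKK
KKKKKKKKK
KKKKKKKKK
KKKKKBYYK
KKKKKYYYK
After op 3 paint(4,6,K):
KKKKKKKKK
KKKKKKKKK
KKKKKKKKK
KKKKKKKKK
KKKKKKKKK
KKKKKBYYK
KKKKKYYYK
After op 4 paint(4,4,B):
KKKKKKKKK
KKKKKKKKK
KKKKKKKKK
KKKKKKKKK
KKKKBKKKK
KKKKKBYYK
KKKKKYYYK
After op 5 fill(0,6,Y) [56 cells changed]:
YYYYYYYYY
YYYYYYYYY
YYYYYYYYY
YYYYYYYYY
YYYYBYYYY
YYYYYBYYY
YYYYYYYYY
After op 6 paint(5,1,W):
YYYYYYYYY
YYYYYYYYY
YYYYYYYYY
YYYYYYYYY
YYYYBYYYY
YWYYYBYYY
YYYYYYYYY
After op 7 paint(1,3,B):
YYYYYYYYY
YYYBYYYYY
YYYYYYYYY
YYYYYYYYY
YYYYBYYYY
YWYYYBYYY
YYYYYYYYY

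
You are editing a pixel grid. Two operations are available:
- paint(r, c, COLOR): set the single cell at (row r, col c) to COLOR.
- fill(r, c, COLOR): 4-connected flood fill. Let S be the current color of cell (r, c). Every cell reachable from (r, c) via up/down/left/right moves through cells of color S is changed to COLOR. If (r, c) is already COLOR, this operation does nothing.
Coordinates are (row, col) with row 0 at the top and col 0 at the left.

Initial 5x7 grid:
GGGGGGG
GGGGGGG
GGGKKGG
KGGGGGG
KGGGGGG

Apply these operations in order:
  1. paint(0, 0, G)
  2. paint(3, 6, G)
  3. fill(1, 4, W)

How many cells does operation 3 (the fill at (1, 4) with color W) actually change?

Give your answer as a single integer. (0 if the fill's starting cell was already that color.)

After op 1 paint(0,0,G):
GGGGGGG
GGGGGGG
GGGKKGG
KGGGGGG
KGGGGGG
After op 2 paint(3,6,G):
GGGGGGG
GGGGGGG
GGGKKGG
KGGGGGG
KGGGGGG
After op 3 fill(1,4,W) [31 cells changed]:
WWWWWWW
WWWWWWW
WWWKKWW
KWWWWWW
KWWWWWW

Answer: 31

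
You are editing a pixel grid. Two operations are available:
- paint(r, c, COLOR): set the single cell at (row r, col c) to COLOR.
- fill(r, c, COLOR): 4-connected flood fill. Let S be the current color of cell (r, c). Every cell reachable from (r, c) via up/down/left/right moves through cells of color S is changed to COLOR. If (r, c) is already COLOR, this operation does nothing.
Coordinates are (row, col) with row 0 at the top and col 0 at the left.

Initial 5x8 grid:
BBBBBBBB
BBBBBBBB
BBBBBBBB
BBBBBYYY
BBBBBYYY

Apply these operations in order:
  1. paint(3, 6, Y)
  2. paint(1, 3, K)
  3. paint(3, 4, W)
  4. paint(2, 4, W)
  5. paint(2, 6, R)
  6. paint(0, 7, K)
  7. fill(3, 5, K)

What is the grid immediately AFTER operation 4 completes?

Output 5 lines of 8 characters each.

After op 1 paint(3,6,Y):
BBBBBBBB
BBBBBBBB
BBBBBBBB
BBBBBYYY
BBBBBYYY
After op 2 paint(1,3,K):
BBBBBBBB
BBBKBBBB
BBBBBBBB
BBBBBYYY
BBBBBYYY
After op 3 paint(3,4,W):
BBBBBBBB
BBBKBBBB
BBBBBBBB
BBBBWYYY
BBBBBYYY
After op 4 paint(2,4,W):
BBBBBBBB
BBBKBBBB
BBBBWBBB
BBBBWYYY
BBBBBYYY

Answer: BBBBBBBB
BBBKBBBB
BBBBWBBB
BBBBWYYY
BBBBBYYY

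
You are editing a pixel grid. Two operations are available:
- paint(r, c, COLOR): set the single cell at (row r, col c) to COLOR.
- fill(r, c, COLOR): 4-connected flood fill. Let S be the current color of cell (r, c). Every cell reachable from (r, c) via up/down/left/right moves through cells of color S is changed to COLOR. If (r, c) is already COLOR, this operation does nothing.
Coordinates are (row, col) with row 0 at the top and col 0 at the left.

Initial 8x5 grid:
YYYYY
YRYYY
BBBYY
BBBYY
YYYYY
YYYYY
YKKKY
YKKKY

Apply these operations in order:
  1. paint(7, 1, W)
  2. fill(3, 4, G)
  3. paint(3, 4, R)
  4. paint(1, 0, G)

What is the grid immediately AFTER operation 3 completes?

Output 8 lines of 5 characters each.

After op 1 paint(7,1,W):
YYYYY
YRYYY
BBBYY
BBBYY
YYYYY
YYYYY
YKKKY
YWKKY
After op 2 fill(3,4,G) [27 cells changed]:
GGGGG
GRGGG
BBBGG
BBBGG
GGGGG
GGGGG
GKKKG
GWKKG
After op 3 paint(3,4,R):
GGGGG
GRGGG
BBBGG
BBBGR
GGGGG
GGGGG
GKKKG
GWKKG

Answer: GGGGG
GRGGG
BBBGG
BBBGR
GGGGG
GGGGG
GKKKG
GWKKG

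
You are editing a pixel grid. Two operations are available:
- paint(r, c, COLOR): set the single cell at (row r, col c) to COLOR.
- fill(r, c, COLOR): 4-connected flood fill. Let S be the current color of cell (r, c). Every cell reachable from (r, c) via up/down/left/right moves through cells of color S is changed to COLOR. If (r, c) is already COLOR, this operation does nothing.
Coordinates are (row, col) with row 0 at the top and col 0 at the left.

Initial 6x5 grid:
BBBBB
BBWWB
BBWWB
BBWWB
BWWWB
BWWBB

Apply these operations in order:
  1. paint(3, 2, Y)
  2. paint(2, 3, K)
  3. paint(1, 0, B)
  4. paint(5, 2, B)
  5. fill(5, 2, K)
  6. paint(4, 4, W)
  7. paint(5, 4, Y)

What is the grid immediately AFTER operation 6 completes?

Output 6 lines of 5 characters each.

After op 1 paint(3,2,Y):
BBBBB
BBWWB
BBWWB
BBYWB
BWWWB
BWWBB
After op 2 paint(2,3,K):
BBBBB
BBWWB
BBWKB
BBYWB
BWWWB
BWWBB
After op 3 paint(1,0,B):
BBBBB
BBWWB
BBWKB
BBYWB
BWWWB
BWWBB
After op 4 paint(5,2,B):
BBBBB
BBWWB
BBWKB
BBYWB
BWWWB
BWBBB
After op 5 fill(5,2,K) [20 cells changed]:
KKKKK
KKWWK
KKWKK
KKYWK
KWWWK
KWKKK
After op 6 paint(4,4,W):
KKKKK
KKWWK
KKWKK
KKYWK
KWWWW
KWKKK

Answer: KKKKK
KKWWK
KKWKK
KKYWK
KWWWW
KWKKK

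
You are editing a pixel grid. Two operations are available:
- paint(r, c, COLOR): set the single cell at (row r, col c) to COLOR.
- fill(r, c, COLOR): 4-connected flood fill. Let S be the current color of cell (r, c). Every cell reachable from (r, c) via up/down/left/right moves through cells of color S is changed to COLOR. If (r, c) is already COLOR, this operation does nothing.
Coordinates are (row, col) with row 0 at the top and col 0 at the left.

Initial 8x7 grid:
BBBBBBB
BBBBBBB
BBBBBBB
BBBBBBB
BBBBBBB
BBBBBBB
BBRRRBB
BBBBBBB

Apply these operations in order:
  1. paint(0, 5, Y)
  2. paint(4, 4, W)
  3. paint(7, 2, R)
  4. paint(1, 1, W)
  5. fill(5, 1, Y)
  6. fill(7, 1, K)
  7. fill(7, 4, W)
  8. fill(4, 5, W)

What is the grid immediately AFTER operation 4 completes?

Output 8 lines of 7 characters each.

Answer: BBBBBYB
BWBBBBB
BBBBBBB
BBBBBBB
BBBBWBB
BBBBBBB
BBRRRBB
BBRBBBB

Derivation:
After op 1 paint(0,5,Y):
BBBBBYB
BBBBBBB
BBBBBBB
BBBBBBB
BBBBBBB
BBBBBBB
BBRRRBB
BBBBBBB
After op 2 paint(4,4,W):
BBBBBYB
BBBBBBB
BBBBBBB
BBBBBBB
BBBBWBB
BBBBBBB
BBRRRBB
BBBBBBB
After op 3 paint(7,2,R):
BBBBBYB
BBBBBBB
BBBBBBB
BBBBBBB
BBBBWBB
BBBBBBB
BBRRRBB
BBRBBBB
After op 4 paint(1,1,W):
BBBBBYB
BWBBBBB
BBBBBBB
BBBBBBB
BBBBWBB
BBBBBBB
BBRRRBB
BBRBBBB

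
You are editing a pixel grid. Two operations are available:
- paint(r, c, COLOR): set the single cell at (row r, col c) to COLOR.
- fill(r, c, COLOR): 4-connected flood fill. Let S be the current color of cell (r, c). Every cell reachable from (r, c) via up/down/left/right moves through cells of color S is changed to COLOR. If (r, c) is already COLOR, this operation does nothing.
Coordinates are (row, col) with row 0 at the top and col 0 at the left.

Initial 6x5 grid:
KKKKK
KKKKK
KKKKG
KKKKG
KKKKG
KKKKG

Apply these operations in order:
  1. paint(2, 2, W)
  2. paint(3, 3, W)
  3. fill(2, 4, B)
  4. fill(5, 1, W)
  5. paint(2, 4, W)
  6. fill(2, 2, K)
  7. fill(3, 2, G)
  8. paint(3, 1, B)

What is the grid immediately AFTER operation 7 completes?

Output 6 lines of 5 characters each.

Answer: GGGGG
GGGGG
GGGGG
GGGGB
GGGGB
GGGGB

Derivation:
After op 1 paint(2,2,W):
KKKKK
KKKKK
KKWKG
KKKKG
KKKKG
KKKKG
After op 2 paint(3,3,W):
KKKKK
KKKKK
KKWKG
KKKWG
KKKKG
KKKKG
After op 3 fill(2,4,B) [4 cells changed]:
KKKKK
KKKKK
KKWKB
KKKWB
KKKKB
KKKKB
After op 4 fill(5,1,W) [24 cells changed]:
WWWWW
WWWWW
WWWWB
WWWWB
WWWWB
WWWWB
After op 5 paint(2,4,W):
WWWWW
WWWWW
WWWWW
WWWWB
WWWWB
WWWWB
After op 6 fill(2,2,K) [27 cells changed]:
KKKKK
KKKKK
KKKKK
KKKKB
KKKKB
KKKKB
After op 7 fill(3,2,G) [27 cells changed]:
GGGGG
GGGGG
GGGGG
GGGGB
GGGGB
GGGGB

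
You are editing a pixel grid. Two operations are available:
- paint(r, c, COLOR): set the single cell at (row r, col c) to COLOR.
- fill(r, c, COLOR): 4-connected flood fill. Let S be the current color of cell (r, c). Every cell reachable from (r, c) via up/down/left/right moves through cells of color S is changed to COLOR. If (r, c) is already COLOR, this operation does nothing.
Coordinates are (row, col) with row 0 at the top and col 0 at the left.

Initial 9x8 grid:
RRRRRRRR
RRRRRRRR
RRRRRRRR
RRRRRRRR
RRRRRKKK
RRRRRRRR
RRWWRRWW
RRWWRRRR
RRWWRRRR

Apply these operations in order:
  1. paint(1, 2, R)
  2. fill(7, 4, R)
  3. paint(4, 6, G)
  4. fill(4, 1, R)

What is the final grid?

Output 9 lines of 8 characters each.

Answer: RRRRRRRR
RRRRRRRR
RRRRRRRR
RRRRRRRR
RRRRRKGK
RRRRRRRR
RRWWRRWW
RRWWRRRR
RRWWRRRR

Derivation:
After op 1 paint(1,2,R):
RRRRRRRR
RRRRRRRR
RRRRRRRR
RRRRRRRR
RRRRRKKK
RRRRRRRR
RRWWRRWW
RRWWRRRR
RRWWRRRR
After op 2 fill(7,4,R) [0 cells changed]:
RRRRRRRR
RRRRRRRR
RRRRRRRR
RRRRRRRR
RRRRRKKK
RRRRRRRR
RRWWRRWW
RRWWRRRR
RRWWRRRR
After op 3 paint(4,6,G):
RRRRRRRR
RRRRRRRR
RRRRRRRR
RRRRRRRR
RRRRRKGK
RRRRRRRR
RRWWRRWW
RRWWRRRR
RRWWRRRR
After op 4 fill(4,1,R) [0 cells changed]:
RRRRRRRR
RRRRRRRR
RRRRRRRR
RRRRRRRR
RRRRRKGK
RRRRRRRR
RRWWRRWW
RRWWRRRR
RRWWRRRR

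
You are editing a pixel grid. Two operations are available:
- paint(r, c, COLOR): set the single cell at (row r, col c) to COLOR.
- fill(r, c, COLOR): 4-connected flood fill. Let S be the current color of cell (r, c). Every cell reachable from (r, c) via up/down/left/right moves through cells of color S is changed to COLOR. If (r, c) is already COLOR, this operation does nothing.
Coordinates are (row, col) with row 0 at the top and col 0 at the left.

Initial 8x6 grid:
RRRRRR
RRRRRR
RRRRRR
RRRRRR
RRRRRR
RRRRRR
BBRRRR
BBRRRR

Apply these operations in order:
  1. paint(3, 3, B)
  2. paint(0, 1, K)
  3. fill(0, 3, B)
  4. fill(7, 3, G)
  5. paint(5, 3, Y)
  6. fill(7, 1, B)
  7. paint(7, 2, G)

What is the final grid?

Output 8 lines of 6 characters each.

After op 1 paint(3,3,B):
RRRRRR
RRRRRR
RRRRRR
RRRBRR
RRRRRR
RRRRRR
BBRRRR
BBRRRR
After op 2 paint(0,1,K):
RKRRRR
RRRRRR
RRRRRR
RRRBRR
RRRRRR
RRRRRR
BBRRRR
BBRRRR
After op 3 fill(0,3,B) [42 cells changed]:
BKBBBB
BBBBBB
BBBBBB
BBBBBB
BBBBBB
BBBBBB
BBBBBB
BBBBBB
After op 4 fill(7,3,G) [47 cells changed]:
GKGGGG
GGGGGG
GGGGGG
GGGGGG
GGGGGG
GGGGGG
GGGGGG
GGGGGG
After op 5 paint(5,3,Y):
GKGGGG
GGGGGG
GGGGGG
GGGGGG
GGGGGG
GGGYGG
GGGGGG
GGGGGG
After op 6 fill(7,1,B) [46 cells changed]:
BKBBBB
BBBBBB
BBBBBB
BBBBBB
BBBBBB
BBBYBB
BBBBBB
BBBBBB
After op 7 paint(7,2,G):
BKBBBB
BBBBBB
BBBBBB
BBBBBB
BBBBBB
BBBYBB
BBBBBB
BBGBBB

Answer: BKBBBB
BBBBBB
BBBBBB
BBBBBB
BBBBBB
BBBYBB
BBBBBB
BBGBBB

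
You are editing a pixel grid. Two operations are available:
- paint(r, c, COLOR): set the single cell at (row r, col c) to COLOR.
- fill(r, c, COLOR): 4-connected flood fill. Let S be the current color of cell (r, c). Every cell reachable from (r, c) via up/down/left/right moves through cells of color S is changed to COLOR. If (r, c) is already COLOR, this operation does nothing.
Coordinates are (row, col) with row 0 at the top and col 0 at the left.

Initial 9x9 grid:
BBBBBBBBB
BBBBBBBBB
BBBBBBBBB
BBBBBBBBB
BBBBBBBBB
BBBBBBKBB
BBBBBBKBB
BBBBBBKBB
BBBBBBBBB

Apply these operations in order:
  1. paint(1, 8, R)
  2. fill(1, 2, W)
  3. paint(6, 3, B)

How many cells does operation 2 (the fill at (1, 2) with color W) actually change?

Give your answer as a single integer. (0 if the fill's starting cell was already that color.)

After op 1 paint(1,8,R):
BBBBBBBBB
BBBBBBBBR
BBBBBBBBB
BBBBBBBBB
BBBBBBBBB
BBBBBBKBB
BBBBBBKBB
BBBBBBKBB
BBBBBBBBB
After op 2 fill(1,2,W) [77 cells changed]:
WWWWWWWWW
WWWWWWWWR
WWWWWWWWW
WWWWWWWWW
WWWWWWWWW
WWWWWWKWW
WWWWWWKWW
WWWWWWKWW
WWWWWWWWW

Answer: 77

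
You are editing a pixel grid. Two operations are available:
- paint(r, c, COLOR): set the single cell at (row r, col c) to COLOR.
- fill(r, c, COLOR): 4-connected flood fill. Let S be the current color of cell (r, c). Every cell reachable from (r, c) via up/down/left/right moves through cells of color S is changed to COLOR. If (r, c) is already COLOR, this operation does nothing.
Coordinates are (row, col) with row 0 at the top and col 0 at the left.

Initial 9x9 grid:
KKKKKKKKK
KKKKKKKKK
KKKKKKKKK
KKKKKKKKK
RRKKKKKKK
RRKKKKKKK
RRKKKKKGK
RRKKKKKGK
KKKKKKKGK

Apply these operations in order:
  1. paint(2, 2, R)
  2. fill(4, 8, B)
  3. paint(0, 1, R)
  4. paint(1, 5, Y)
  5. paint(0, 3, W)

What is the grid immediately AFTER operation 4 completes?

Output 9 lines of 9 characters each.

Answer: BRBBBBBBB
BBBBBYBBB
BBRBBBBBB
BBBBBBBBB
RRBBBBBBB
RRBBBBBBB
RRBBBBBGB
RRBBBBBGB
BBBBBBBGB

Derivation:
After op 1 paint(2,2,R):
KKKKKKKKK
KKKKKKKKK
KKRKKKKKK
KKKKKKKKK
RRKKKKKKK
RRKKKKKKK
RRKKKKKGK
RRKKKKKGK
KKKKKKKGK
After op 2 fill(4,8,B) [69 cells changed]:
BBBBBBBBB
BBBBBBBBB
BBRBBBBBB
BBBBBBBBB
RRBBBBBBB
RRBBBBBBB
RRBBBBBGB
RRBBBBBGB
BBBBBBBGB
After op 3 paint(0,1,R):
BRBBBBBBB
BBBBBBBBB
BBRBBBBBB
BBBBBBBBB
RRBBBBBBB
RRBBBBBBB
RRBBBBBGB
RRBBBBBGB
BBBBBBBGB
After op 4 paint(1,5,Y):
BRBBBBBBB
BBBBBYBBB
BBRBBBBBB
BBBBBBBBB
RRBBBBBBB
RRBBBBBBB
RRBBBBBGB
RRBBBBBGB
BBBBBBBGB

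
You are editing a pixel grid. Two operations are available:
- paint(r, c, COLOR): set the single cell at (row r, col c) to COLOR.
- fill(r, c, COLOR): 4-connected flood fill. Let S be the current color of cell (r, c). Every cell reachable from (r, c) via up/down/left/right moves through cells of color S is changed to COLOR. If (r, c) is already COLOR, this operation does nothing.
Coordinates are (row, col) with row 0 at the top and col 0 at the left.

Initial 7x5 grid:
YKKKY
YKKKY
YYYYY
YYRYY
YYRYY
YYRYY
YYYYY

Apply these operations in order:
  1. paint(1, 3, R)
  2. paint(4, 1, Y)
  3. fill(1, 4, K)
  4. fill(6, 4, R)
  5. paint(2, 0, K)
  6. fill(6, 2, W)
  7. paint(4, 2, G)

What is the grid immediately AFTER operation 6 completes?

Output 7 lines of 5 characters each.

After op 1 paint(1,3,R):
YKKKY
YKKRY
YYYYY
YYRYY
YYRYY
YYRYY
YYYYY
After op 2 paint(4,1,Y):
YKKKY
YKKRY
YYYYY
YYRYY
YYRYY
YYRYY
YYYYY
After op 3 fill(1,4,K) [26 cells changed]:
KKKKK
KKKRK
KKKKK
KKRKK
KKRKK
KKRKK
KKKKK
After op 4 fill(6,4,R) [31 cells changed]:
RRRRR
RRRRR
RRRRR
RRRRR
RRRRR
RRRRR
RRRRR
After op 5 paint(2,0,K):
RRRRR
RRRRR
KRRRR
RRRRR
RRRRR
RRRRR
RRRRR
After op 6 fill(6,2,W) [34 cells changed]:
WWWWW
WWWWW
KWWWW
WWWWW
WWWWW
WWWWW
WWWWW

Answer: WWWWW
WWWWW
KWWWW
WWWWW
WWWWW
WWWWW
WWWWW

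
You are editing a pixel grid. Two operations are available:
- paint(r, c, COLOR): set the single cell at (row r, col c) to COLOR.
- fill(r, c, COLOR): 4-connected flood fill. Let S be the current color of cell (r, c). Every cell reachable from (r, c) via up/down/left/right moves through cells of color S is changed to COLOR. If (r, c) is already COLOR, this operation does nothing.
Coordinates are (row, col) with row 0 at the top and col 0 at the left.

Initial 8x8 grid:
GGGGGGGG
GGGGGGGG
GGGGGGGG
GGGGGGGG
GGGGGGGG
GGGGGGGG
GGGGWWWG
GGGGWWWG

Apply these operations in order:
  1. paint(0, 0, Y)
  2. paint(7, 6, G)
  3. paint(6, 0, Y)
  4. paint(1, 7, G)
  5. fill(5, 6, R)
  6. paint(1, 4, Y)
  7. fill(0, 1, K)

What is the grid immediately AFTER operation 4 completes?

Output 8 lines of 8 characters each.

After op 1 paint(0,0,Y):
YGGGGGGG
GGGGGGGG
GGGGGGGG
GGGGGGGG
GGGGGGGG
GGGGGGGG
GGGGWWWG
GGGGWWWG
After op 2 paint(7,6,G):
YGGGGGGG
GGGGGGGG
GGGGGGGG
GGGGGGGG
GGGGGGGG
GGGGGGGG
GGGGWWWG
GGGGWWGG
After op 3 paint(6,0,Y):
YGGGGGGG
GGGGGGGG
GGGGGGGG
GGGGGGGG
GGGGGGGG
GGGGGGGG
YGGGWWWG
GGGGWWGG
After op 4 paint(1,7,G):
YGGGGGGG
GGGGGGGG
GGGGGGGG
GGGGGGGG
GGGGGGGG
GGGGGGGG
YGGGWWWG
GGGGWWGG

Answer: YGGGGGGG
GGGGGGGG
GGGGGGGG
GGGGGGGG
GGGGGGGG
GGGGGGGG
YGGGWWWG
GGGGWWGG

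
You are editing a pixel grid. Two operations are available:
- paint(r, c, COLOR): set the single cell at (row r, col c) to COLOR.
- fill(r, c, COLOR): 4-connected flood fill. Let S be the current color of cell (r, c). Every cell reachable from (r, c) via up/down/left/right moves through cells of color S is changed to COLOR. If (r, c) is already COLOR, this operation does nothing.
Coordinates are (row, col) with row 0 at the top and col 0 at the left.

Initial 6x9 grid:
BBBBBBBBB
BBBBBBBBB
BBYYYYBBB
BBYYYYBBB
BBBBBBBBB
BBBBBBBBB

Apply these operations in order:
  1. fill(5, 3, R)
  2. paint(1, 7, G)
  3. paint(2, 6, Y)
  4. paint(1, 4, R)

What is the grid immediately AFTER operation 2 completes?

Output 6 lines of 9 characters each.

Answer: RRRRRRRRR
RRRRRRRGR
RRYYYYRRR
RRYYYYRRR
RRRRRRRRR
RRRRRRRRR

Derivation:
After op 1 fill(5,3,R) [46 cells changed]:
RRRRRRRRR
RRRRRRRRR
RRYYYYRRR
RRYYYYRRR
RRRRRRRRR
RRRRRRRRR
After op 2 paint(1,7,G):
RRRRRRRRR
RRRRRRRGR
RRYYYYRRR
RRYYYYRRR
RRRRRRRRR
RRRRRRRRR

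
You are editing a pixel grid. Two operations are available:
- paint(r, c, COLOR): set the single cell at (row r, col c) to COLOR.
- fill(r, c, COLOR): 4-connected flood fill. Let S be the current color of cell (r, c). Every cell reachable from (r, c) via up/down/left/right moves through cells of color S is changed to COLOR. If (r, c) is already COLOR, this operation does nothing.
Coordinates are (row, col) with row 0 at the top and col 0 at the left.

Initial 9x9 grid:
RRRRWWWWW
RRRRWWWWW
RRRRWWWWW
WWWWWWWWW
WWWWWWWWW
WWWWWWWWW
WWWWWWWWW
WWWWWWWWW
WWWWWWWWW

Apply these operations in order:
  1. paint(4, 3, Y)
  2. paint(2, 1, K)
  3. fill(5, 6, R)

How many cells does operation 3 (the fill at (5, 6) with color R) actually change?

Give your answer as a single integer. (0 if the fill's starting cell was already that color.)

Answer: 68

Derivation:
After op 1 paint(4,3,Y):
RRRRWWWWW
RRRRWWWWW
RRRRWWWWW
WWWWWWWWW
WWWYWWWWW
WWWWWWWWW
WWWWWWWWW
WWWWWWWWW
WWWWWWWWW
After op 2 paint(2,1,K):
RRRRWWWWW
RRRRWWWWW
RKRRWWWWW
WWWWWWWWW
WWWYWWWWW
WWWWWWWWW
WWWWWWWWW
WWWWWWWWW
WWWWWWWWW
After op 3 fill(5,6,R) [68 cells changed]:
RRRRRRRRR
RRRRRRRRR
RKRRRRRRR
RRRRRRRRR
RRRYRRRRR
RRRRRRRRR
RRRRRRRRR
RRRRRRRRR
RRRRRRRRR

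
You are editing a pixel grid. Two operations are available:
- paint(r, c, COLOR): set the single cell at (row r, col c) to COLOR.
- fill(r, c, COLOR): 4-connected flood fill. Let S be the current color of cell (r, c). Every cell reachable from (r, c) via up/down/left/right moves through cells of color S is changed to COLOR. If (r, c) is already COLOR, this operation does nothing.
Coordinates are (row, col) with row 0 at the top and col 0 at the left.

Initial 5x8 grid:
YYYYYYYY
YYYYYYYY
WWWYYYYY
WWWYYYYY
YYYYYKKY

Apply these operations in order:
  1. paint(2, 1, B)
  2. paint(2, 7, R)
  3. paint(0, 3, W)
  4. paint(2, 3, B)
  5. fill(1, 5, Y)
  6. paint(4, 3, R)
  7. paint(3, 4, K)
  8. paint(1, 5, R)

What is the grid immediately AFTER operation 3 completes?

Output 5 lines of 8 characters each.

Answer: YYYWYYYY
YYYYYYYY
WBWYYYYR
WWWYYYYY
YYYYYKKY

Derivation:
After op 1 paint(2,1,B):
YYYYYYYY
YYYYYYYY
WBWYYYYY
WWWYYYYY
YYYYYKKY
After op 2 paint(2,7,R):
YYYYYYYY
YYYYYYYY
WBWYYYYR
WWWYYYYY
YYYYYKKY
After op 3 paint(0,3,W):
YYYWYYYY
YYYYYYYY
WBWYYYYR
WWWYYYYY
YYYYYKKY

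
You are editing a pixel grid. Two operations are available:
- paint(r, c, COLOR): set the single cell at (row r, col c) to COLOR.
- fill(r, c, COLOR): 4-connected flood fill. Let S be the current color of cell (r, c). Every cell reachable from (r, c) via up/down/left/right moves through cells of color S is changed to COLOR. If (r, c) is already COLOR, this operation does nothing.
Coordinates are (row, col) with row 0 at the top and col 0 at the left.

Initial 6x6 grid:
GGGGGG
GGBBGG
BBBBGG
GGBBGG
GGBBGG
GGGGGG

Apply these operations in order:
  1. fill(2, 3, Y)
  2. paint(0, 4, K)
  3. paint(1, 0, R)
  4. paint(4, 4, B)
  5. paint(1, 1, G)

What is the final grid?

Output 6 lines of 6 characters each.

Answer: GGGGKG
RGYYGG
YYYYGG
GGYYGG
GGYYBG
GGGGGG

Derivation:
After op 1 fill(2,3,Y) [10 cells changed]:
GGGGGG
GGYYGG
YYYYGG
GGYYGG
GGYYGG
GGGGGG
After op 2 paint(0,4,K):
GGGGKG
GGYYGG
YYYYGG
GGYYGG
GGYYGG
GGGGGG
After op 3 paint(1,0,R):
GGGGKG
RGYYGG
YYYYGG
GGYYGG
GGYYGG
GGGGGG
After op 4 paint(4,4,B):
GGGGKG
RGYYGG
YYYYGG
GGYYGG
GGYYBG
GGGGGG
After op 5 paint(1,1,G):
GGGGKG
RGYYGG
YYYYGG
GGYYGG
GGYYBG
GGGGGG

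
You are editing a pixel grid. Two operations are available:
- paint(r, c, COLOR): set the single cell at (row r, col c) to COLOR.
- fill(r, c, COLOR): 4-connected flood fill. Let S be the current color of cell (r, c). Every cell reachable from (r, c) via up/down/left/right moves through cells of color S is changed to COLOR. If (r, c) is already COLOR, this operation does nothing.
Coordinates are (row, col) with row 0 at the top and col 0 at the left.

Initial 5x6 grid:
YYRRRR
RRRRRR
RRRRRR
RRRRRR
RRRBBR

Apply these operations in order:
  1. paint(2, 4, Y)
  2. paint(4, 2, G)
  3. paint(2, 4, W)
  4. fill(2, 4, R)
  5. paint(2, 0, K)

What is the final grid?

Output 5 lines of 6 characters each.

After op 1 paint(2,4,Y):
YYRRRR
RRRRRR
RRRRYR
RRRRRR
RRRBBR
After op 2 paint(4,2,G):
YYRRRR
RRRRRR
RRRRYR
RRRRRR
RRGBBR
After op 3 paint(2,4,W):
YYRRRR
RRRRRR
RRRRWR
RRRRRR
RRGBBR
After op 4 fill(2,4,R) [1 cells changed]:
YYRRRR
RRRRRR
RRRRRR
RRRRRR
RRGBBR
After op 5 paint(2,0,K):
YYRRRR
RRRRRR
KRRRRR
RRRRRR
RRGBBR

Answer: YYRRRR
RRRRRR
KRRRRR
RRRRRR
RRGBBR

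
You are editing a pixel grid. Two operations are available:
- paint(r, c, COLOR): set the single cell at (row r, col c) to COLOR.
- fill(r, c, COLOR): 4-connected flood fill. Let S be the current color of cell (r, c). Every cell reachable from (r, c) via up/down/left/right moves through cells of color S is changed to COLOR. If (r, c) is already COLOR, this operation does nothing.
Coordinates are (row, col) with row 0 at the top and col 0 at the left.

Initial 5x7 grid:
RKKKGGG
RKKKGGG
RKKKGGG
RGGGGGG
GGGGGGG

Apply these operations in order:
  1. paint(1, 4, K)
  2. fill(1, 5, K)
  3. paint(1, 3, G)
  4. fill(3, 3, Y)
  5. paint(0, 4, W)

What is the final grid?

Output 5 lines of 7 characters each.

After op 1 paint(1,4,K):
RKKKGGG
RKKKKGG
RKKKGGG
RGGGGGG
GGGGGGG
After op 2 fill(1,5,K) [21 cells changed]:
RKKKKKK
RKKKKKK
RKKKKKK
RKKKKKK
KKKKKKK
After op 3 paint(1,3,G):
RKKKKKK
RKKGKKK
RKKKKKK
RKKKKKK
KKKKKKK
After op 4 fill(3,3,Y) [30 cells changed]:
RYYYYYY
RYYGYYY
RYYYYYY
RYYYYYY
YYYYYYY
After op 5 paint(0,4,W):
RYYYWYY
RYYGYYY
RYYYYYY
RYYYYYY
YYYYYYY

Answer: RYYYWYY
RYYGYYY
RYYYYYY
RYYYYYY
YYYYYYY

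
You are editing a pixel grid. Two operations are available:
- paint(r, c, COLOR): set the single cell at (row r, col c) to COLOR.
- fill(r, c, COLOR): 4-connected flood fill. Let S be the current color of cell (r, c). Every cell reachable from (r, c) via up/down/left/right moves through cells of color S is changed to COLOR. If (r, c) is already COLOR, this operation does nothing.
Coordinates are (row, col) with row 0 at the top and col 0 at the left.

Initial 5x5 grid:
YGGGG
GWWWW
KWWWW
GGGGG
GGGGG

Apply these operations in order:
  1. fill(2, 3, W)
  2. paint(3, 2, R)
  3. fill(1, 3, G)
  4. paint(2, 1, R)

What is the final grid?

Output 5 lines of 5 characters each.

Answer: YGGGG
GGGGG
KRGGG
GGRGG
GGGGG

Derivation:
After op 1 fill(2,3,W) [0 cells changed]:
YGGGG
GWWWW
KWWWW
GGGGG
GGGGG
After op 2 paint(3,2,R):
YGGGG
GWWWW
KWWWW
GGRGG
GGGGG
After op 3 fill(1,3,G) [8 cells changed]:
YGGGG
GGGGG
KGGGG
GGRGG
GGGGG
After op 4 paint(2,1,R):
YGGGG
GGGGG
KRGGG
GGRGG
GGGGG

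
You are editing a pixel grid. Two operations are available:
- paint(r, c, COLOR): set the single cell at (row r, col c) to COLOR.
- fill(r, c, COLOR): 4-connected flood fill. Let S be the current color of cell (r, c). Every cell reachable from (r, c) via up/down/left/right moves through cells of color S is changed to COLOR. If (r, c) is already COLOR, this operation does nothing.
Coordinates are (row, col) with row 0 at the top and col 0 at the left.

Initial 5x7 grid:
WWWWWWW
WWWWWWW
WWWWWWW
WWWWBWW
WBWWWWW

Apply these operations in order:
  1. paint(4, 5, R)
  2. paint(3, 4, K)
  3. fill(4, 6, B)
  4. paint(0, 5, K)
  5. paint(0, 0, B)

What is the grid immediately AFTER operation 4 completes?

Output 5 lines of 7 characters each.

After op 1 paint(4,5,R):
WWWWWWW
WWWWWWW
WWWWWWW
WWWWBWW
WBWWWRW
After op 2 paint(3,4,K):
WWWWWWW
WWWWWWW
WWWWWWW
WWWWKWW
WBWWWRW
After op 3 fill(4,6,B) [32 cells changed]:
BBBBBBB
BBBBBBB
BBBBBBB
BBBBKBB
BBBBBRB
After op 4 paint(0,5,K):
BBBBBKB
BBBBBBB
BBBBBBB
BBBBKBB
BBBBBRB

Answer: BBBBBKB
BBBBBBB
BBBBBBB
BBBBKBB
BBBBBRB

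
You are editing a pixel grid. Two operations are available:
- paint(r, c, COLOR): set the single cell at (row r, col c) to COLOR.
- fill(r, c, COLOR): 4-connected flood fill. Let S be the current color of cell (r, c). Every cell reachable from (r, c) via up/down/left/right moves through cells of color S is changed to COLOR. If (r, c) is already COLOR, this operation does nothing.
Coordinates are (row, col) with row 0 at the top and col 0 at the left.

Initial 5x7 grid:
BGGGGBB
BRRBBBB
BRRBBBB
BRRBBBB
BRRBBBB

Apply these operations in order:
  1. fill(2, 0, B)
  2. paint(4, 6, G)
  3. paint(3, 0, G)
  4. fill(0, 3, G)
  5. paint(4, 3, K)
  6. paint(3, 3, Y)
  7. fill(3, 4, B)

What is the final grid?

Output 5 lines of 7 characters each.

After op 1 fill(2,0,B) [0 cells changed]:
BGGGGBB
BRRBBBB
BRRBBBB
BRRBBBB
BRRBBBB
After op 2 paint(4,6,G):
BGGGGBB
BRRBBBB
BRRBBBB
BRRBBBB
BRRBBBG
After op 3 paint(3,0,G):
BGGGGBB
BRRBBBB
BRRBBBB
GRRBBBB
BRRBBBG
After op 4 fill(0,3,G) [0 cells changed]:
BGGGGBB
BRRBBBB
BRRBBBB
GRRBBBB
BRRBBBG
After op 5 paint(4,3,K):
BGGGGBB
BRRBBBB
BRRBBBB
GRRBBBB
BRRKBBG
After op 6 paint(3,3,Y):
BGGGGBB
BRRBBBB
BRRBBBB
GRRYBBB
BRRKBBG
After op 7 fill(3,4,B) [0 cells changed]:
BGGGGBB
BRRBBBB
BRRBBBB
GRRYBBB
BRRKBBG

Answer: BGGGGBB
BRRBBBB
BRRBBBB
GRRYBBB
BRRKBBG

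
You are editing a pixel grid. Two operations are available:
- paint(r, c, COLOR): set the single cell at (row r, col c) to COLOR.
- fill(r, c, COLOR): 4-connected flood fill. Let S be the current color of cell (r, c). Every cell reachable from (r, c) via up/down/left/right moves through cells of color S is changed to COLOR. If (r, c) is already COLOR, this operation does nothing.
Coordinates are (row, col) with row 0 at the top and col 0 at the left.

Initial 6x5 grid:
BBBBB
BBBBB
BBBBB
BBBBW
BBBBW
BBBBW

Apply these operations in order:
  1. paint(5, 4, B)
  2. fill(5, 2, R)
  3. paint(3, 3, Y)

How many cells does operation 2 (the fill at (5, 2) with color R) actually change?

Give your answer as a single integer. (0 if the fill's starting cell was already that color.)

Answer: 28

Derivation:
After op 1 paint(5,4,B):
BBBBB
BBBBB
BBBBB
BBBBW
BBBBW
BBBBB
After op 2 fill(5,2,R) [28 cells changed]:
RRRRR
RRRRR
RRRRR
RRRRW
RRRRW
RRRRR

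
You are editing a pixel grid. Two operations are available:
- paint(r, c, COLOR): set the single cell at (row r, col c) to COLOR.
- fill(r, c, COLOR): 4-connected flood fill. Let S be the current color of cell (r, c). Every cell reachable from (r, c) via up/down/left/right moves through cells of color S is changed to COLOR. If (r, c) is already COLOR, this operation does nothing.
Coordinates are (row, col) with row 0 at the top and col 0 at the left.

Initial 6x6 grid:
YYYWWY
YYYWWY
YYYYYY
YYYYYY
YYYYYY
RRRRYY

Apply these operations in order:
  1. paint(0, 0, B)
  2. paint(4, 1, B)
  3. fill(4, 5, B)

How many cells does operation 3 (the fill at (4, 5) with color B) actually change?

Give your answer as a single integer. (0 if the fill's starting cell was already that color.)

Answer: 26

Derivation:
After op 1 paint(0,0,B):
BYYWWY
YYYWWY
YYYYYY
YYYYYY
YYYYYY
RRRRYY
After op 2 paint(4,1,B):
BYYWWY
YYYWWY
YYYYYY
YYYYYY
YBYYYY
RRRRYY
After op 3 fill(4,5,B) [26 cells changed]:
BBBWWB
BBBWWB
BBBBBB
BBBBBB
BBBBBB
RRRRBB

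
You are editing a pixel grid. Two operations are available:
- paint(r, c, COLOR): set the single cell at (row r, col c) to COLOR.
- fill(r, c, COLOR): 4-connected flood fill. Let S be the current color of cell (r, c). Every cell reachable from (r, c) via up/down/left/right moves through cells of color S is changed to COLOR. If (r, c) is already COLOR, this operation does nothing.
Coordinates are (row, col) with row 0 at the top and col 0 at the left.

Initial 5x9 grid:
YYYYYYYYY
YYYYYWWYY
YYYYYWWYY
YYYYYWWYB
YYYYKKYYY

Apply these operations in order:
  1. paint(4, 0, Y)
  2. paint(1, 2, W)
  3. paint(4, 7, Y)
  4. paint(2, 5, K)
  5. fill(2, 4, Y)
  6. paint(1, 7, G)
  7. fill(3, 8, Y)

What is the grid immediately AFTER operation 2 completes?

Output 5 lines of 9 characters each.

Answer: YYYYYYYYY
YYWYYWWYY
YYYYYWWYY
YYYYYWWYB
YYYYKKYYY

Derivation:
After op 1 paint(4,0,Y):
YYYYYYYYY
YYYYYWWYY
YYYYYWWYY
YYYYYWWYB
YYYYKKYYY
After op 2 paint(1,2,W):
YYYYYYYYY
YYWYYWWYY
YYYYYWWYY
YYYYYWWYB
YYYYKKYYY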